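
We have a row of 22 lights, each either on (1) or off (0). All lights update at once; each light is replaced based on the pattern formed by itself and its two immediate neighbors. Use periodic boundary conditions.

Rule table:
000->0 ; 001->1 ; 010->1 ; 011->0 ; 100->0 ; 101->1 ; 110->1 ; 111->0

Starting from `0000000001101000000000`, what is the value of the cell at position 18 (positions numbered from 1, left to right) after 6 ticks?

0

tick 1: 0000000010111000000000
tick 2: 0000000111001000000000
tick 3: 0000001001011000000000
tick 4: 0000011011101000000000
tick 5: 0000101100111000000000
tick 6: 0001110101001000000000
position 18 holds 0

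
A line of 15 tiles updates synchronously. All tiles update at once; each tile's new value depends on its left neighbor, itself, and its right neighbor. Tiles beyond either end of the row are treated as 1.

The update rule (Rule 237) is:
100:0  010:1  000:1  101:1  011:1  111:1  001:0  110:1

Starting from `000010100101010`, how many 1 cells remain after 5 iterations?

011011100111111
111111100111111
111111100111111  (fixed point — unchanged through iteration 5)
count of 1: 13

13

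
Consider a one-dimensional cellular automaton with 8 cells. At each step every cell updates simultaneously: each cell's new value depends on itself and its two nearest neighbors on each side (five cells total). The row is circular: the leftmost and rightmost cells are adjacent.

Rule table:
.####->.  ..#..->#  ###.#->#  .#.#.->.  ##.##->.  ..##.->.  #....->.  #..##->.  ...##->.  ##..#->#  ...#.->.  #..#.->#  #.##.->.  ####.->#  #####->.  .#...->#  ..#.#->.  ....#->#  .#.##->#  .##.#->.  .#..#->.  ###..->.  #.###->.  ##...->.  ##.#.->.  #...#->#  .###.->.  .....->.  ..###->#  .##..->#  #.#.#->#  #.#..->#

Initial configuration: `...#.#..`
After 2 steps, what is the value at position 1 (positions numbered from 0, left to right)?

#

.#...##.
####..##
position 1 holds #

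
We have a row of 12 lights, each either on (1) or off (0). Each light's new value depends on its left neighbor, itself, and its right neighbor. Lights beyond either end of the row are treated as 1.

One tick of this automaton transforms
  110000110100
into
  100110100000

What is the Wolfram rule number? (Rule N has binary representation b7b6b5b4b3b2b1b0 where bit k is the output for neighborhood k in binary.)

137

position 0: 111 → 1  (bit 7 = 1)
position 1: 110 → 0  (bit 6 = 0)
position 8: 101 → 0  (bit 5 = 0)
position 2: 100 → 0  (bit 4 = 0)
position 6: 011 → 1  (bit 3 = 1)
position 9: 010 → 0  (bit 2 = 0)
position 5: 001 → 0  (bit 1 = 0)
position 3: 000 → 1  (bit 0 = 1)
bits b7..b0 = 10001001 = 137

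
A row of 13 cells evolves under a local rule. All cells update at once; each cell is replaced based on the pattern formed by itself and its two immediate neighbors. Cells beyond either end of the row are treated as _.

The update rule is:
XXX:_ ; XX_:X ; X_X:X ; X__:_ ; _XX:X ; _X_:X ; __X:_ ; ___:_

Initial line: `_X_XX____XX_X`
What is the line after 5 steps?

_XXXX____XXXX
_X__X____X__X
_X__X____X__X  (fixed point — unchanged through step 5)

_X__X____X__X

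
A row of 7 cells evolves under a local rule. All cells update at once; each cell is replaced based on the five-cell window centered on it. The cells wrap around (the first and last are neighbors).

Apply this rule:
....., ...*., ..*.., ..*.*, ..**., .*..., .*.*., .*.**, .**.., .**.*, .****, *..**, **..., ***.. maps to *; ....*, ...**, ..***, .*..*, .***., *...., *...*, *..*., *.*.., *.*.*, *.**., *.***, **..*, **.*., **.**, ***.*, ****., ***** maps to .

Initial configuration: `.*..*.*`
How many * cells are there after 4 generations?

*...**.
.*..**.
.*.***.
.**..*.
count of *: 3

3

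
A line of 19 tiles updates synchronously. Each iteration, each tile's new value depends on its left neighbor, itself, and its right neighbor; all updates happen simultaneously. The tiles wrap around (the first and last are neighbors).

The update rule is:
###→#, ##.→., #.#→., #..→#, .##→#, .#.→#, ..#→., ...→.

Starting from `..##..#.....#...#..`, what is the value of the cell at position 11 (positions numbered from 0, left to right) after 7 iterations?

.

iteration 1: ..#.#.##....##..##.
iteration 2: ..#.#.#.#...#.#.#.#
iteration 3: #.#.#.#.##..#.#.#.#
iteration 4: ..#.#.#.#.#.#.#.#.#
iteration 5: #.#.#.#.#.#.#.#.#.#
iteration 6: ..#.#.#.#.#.#.#.#.#  (repeats iteration 4; period 2)
iteration 7: #.#.#.#.#.#.#.#.#.#
position 11 holds .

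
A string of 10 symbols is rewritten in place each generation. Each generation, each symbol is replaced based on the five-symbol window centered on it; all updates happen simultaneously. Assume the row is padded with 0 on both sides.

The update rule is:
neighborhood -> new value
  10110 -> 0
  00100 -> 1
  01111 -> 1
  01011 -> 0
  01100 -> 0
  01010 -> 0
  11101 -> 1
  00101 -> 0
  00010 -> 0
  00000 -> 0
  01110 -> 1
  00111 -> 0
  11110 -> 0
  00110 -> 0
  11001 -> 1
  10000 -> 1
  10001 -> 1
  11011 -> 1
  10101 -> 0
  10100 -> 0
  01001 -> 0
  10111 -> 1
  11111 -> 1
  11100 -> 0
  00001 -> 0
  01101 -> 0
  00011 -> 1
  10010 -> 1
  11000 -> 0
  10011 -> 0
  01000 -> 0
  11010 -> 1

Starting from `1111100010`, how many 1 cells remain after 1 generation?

0110001010
count of 1: 4

4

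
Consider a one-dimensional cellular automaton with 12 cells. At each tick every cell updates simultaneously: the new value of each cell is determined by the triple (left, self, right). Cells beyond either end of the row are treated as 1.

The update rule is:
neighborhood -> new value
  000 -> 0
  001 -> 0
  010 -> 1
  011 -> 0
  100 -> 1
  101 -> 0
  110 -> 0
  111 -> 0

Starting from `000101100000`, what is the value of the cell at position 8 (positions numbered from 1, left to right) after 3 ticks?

tick 1: 100100010000
tick 2: 010110011000
tick 3: 010001000100
position 8 holds 0

0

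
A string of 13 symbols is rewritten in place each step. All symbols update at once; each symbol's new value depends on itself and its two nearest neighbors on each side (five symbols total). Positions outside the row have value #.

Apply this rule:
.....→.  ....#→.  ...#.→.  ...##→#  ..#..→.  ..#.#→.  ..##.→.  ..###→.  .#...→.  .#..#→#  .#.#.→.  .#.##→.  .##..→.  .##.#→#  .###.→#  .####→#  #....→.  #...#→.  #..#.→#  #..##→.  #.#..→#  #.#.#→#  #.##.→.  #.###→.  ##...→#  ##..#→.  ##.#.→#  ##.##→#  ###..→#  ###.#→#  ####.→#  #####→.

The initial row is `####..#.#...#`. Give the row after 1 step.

..##.#..#..#.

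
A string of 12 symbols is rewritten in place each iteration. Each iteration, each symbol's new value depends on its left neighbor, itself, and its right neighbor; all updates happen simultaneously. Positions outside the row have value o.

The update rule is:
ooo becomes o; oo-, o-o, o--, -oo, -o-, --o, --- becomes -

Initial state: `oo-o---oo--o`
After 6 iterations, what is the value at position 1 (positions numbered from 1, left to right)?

o-----------
------------
------------  (fixed point — unchanged through iteration 6)
position 1 holds -

-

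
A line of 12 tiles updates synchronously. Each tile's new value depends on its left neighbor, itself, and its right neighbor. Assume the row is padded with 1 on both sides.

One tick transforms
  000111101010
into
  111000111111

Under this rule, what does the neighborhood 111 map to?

At position 4 the neighborhood is 111; the next row has 0 there.

0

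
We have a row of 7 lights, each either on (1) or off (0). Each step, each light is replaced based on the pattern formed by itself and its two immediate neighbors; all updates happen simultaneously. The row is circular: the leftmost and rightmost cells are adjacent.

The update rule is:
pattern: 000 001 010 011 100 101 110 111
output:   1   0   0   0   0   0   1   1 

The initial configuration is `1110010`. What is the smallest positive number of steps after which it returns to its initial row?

0110000
0010111
0000011
0111001
0011000
1001011
1000001
1011100
0001100
1100101
1100000
0101110
0000110
1110010

14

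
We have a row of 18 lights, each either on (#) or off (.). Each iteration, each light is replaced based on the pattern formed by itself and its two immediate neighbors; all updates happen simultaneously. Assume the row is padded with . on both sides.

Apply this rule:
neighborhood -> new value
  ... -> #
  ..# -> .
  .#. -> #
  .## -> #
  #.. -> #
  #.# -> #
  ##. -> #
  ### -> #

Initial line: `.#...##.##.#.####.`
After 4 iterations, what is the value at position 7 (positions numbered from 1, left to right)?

#

iteration 1: .###.#############
iteration 2: .#################
iteration 3: .#################  (fixed point — unchanged through iteration 4)
position 7 holds #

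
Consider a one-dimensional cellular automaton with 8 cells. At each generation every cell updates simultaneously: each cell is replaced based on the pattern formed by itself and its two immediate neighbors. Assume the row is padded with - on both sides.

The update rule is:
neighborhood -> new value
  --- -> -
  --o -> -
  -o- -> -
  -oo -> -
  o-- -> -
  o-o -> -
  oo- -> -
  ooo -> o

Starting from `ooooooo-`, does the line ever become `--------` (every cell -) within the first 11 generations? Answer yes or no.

yes

generation 1: -ooooo--
generation 2: --ooo---
generation 3: ---o----
generation 4: --------
all cells are - at generation 4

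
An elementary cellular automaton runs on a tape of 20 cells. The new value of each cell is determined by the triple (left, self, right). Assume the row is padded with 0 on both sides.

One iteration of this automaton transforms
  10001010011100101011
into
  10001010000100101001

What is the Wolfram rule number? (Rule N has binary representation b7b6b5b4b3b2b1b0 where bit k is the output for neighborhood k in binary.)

position 10: 111 → 0  (bit 7 = 0)
position 11: 110 → 1  (bit 6 = 1)
position 5: 101 → 0  (bit 5 = 0)
position 1: 100 → 0  (bit 4 = 0)
position 9: 011 → 0  (bit 3 = 0)
position 0: 010 → 1  (bit 2 = 1)
position 3: 001 → 0  (bit 1 = 0)
position 2: 000 → 0  (bit 0 = 0)
bits b7..b0 = 01000100 = 68

68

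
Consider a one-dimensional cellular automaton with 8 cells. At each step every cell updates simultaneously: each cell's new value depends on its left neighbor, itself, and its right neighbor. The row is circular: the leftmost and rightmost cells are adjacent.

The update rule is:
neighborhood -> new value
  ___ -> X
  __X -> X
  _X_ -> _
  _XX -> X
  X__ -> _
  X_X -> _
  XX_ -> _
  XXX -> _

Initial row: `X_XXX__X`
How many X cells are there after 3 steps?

__X___XX
_X__XXX_
X__XX___
count of X: 3

3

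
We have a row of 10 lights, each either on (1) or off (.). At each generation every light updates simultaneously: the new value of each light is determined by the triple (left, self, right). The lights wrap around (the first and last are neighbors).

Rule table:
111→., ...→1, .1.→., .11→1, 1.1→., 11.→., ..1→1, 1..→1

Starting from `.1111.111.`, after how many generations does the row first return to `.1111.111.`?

generation 1: 11....1..1
generation 2: ..1111.111
generation 3: 111....1..
generation 4: 1..1111.11
generation 5: .111....1.
generation 6: 11..1111.1
generation 7: ..111....1
generation 8: 111..1111.
generation 9: 1..111....
generation 10: .111..1111
generation 11: .1..111...
generation 12: 1.111..111
generation 13: ..1..111..
generation 14: 11.111..11
generation 15: ...1..111.
generation 16: 111.111..1
generation 17: ....1..111
generation 18: 1111.111..
generation 19: 1....1..11
generation 20: .1111.111.

20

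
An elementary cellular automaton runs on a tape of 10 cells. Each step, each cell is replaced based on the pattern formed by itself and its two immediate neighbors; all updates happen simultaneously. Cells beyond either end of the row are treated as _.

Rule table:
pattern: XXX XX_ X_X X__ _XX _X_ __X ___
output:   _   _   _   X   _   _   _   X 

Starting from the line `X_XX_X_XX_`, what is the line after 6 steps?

XXXXXX____

_________X
XXXXXXXX__
________XX
XXXXXXX___
_______XXX
XXXXXX____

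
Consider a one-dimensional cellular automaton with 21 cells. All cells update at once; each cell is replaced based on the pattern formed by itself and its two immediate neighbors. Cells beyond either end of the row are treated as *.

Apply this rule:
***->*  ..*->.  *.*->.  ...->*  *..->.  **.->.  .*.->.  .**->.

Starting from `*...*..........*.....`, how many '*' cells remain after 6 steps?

9

..*...********...***.
....*..******..*..*..
.**.....****.........
....***..**..*******.
.**..*........*****..
.......******..***...
count of *: 9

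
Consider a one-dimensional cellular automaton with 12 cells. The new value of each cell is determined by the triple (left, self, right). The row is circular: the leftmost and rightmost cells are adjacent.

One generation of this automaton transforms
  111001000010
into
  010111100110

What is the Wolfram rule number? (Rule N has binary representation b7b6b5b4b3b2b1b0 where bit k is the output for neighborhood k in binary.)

150

position 1: 111 → 1  (bit 7 = 1)
position 2: 110 → 0  (bit 6 = 0)
position 11: 101 → 0  (bit 5 = 0)
position 3: 100 → 1  (bit 4 = 1)
position 0: 011 → 0  (bit 3 = 0)
position 5: 010 → 1  (bit 2 = 1)
position 4: 001 → 1  (bit 1 = 1)
position 7: 000 → 0  (bit 0 = 0)
bits b7..b0 = 10010110 = 150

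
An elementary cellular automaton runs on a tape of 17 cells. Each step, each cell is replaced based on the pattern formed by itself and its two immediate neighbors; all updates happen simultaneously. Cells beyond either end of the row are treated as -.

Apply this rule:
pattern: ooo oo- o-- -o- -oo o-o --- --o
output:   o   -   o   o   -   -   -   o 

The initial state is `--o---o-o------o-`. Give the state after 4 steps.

step 1: -ooo-oo-oo----ooo
step 2: o-o-------o--o-o-
step 3: o-oo-----ooooo-oo
step 4: o---o---o-ooo----

o---o---o-ooo----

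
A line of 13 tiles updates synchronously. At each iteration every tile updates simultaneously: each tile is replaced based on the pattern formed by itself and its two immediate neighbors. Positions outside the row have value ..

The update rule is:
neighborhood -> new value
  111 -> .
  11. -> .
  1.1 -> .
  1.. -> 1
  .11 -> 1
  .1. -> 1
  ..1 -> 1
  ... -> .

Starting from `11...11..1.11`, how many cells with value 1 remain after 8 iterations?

iteration 1: 1.1.11.111.1.
iteration 2: 1.1.1..1...11
iteration 3: 1.1.11111.11.
iteration 4: 1.1.1.....1.1
iteration 5: 1.1.11...11.1
iteration 6: 1.1.1.1.11..1
iteration 7: 1.1.1.1.1.111
iteration 8: 1.1.1.1.1.1..
count of 1: 6

6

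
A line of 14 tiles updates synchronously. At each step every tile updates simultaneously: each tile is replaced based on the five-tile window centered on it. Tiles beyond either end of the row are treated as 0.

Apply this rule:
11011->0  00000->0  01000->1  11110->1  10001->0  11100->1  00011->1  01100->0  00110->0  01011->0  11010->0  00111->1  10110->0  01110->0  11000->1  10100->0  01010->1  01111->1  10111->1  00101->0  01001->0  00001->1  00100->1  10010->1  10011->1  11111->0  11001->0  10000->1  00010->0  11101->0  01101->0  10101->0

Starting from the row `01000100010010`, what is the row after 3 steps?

11001100101010

step 1: 01100110010111
step 2: 10001000100101
step 3: 11001100101010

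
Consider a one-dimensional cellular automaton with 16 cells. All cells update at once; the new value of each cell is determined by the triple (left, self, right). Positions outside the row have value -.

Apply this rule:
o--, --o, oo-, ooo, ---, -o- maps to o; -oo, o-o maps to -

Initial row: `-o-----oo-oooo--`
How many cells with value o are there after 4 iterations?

12

iteration 1: ooooooo-o--ooooo
iteration 2: -oooooo-ooo-oooo
iteration 3: o-ooooo--oo--ooo
iteration 4: o--oooooo-ooo-oo
count of o: 12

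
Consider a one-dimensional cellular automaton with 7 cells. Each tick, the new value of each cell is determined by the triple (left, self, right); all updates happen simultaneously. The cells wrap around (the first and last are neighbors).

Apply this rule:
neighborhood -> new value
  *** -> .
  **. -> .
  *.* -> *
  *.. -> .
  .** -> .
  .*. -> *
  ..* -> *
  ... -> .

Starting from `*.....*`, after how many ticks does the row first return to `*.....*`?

tick 1: .....*.
tick 2: ....**.
tick 3: ...*...
tick 4: ..**...
tick 5: .*.....
tick 6: **.....
tick 7: ......*
tick 8: .....**
tick 9: ....*..
tick 10: ...**..
tick 11: ..*....
tick 12: .**....
tick 13: *......
tick 14: *.....*

14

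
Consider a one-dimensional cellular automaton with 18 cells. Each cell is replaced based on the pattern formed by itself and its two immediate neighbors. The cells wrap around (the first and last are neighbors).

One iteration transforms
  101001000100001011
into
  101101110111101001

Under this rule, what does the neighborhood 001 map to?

At position 4 the neighborhood is 001; the next row has 0 there.

0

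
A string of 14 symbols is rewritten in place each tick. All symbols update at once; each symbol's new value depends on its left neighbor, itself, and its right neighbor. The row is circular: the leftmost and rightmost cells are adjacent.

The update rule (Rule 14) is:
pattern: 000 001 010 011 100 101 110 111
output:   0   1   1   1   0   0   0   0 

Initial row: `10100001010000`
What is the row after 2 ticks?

tick 1: 10100011010001
tick 2: 00100110010011

00100110010011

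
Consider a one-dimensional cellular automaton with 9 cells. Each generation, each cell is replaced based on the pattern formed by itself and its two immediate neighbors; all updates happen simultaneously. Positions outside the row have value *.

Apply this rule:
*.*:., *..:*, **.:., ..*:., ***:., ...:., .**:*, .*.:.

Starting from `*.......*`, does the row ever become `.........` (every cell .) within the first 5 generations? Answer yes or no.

no

.*......*
..*.....*
*..*....*
.*..*...*
..*..*..*
generation 5 is ..*..*..*, still not uniform .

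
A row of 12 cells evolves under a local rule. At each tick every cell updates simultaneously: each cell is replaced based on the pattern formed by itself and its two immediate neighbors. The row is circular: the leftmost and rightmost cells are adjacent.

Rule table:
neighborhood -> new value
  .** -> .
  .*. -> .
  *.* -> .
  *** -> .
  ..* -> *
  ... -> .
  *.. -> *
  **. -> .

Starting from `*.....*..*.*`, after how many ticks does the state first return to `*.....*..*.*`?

.*...*.**...
*.*.*....*..
.....*..*.**
*...*.**....
.*.*....*..*
....*..*.**.
...*.**....*
*.*....*..*.
...*..*.**..
..*.**....*.
.*....*..*.*
..*..*.**...
.*.**....*..
*....*..*.*.
.*..*.**....
*.**....*...
....*..*.*.*
*..*.**.....
.**....*...*
...*..*.*.*.
..*.**.....*
**....*...*.
..*..*.*.*..
.*.**.....*.
*....*...*.*
.*..*.*.*...
*.**.....*..
....*...*.**
*..*.*.*....
.**.....*..*
...*...*.**.
..*.*.*....*
**.....*..*.
..*...*.**..
.*.*.*....*.
*.....*..*.*

36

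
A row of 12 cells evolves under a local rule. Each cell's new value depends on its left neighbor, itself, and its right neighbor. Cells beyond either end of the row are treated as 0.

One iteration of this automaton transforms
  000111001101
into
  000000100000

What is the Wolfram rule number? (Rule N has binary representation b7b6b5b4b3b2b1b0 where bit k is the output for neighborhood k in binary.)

16

position 4: 111 → 0  (bit 7 = 0)
position 5: 110 → 0  (bit 6 = 0)
position 10: 101 → 0  (bit 5 = 0)
position 6: 100 → 1  (bit 4 = 1)
position 3: 011 → 0  (bit 3 = 0)
position 11: 010 → 0  (bit 2 = 0)
position 2: 001 → 0  (bit 1 = 0)
position 0: 000 → 0  (bit 0 = 0)
bits b7..b0 = 00010000 = 16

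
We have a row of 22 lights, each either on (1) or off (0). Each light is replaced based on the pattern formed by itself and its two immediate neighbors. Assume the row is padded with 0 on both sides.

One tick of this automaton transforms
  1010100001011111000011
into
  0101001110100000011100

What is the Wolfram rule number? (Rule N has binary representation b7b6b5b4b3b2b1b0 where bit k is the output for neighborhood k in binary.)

35

position 12: 111 → 0  (bit 7 = 0)
position 15: 110 → 0  (bit 6 = 0)
position 1: 101 → 1  (bit 5 = 1)
position 5: 100 → 0  (bit 4 = 0)
position 11: 011 → 0  (bit 3 = 0)
position 0: 010 → 0  (bit 2 = 0)
position 8: 001 → 1  (bit 1 = 1)
position 6: 000 → 1  (bit 0 = 1)
bits b7..b0 = 00100011 = 35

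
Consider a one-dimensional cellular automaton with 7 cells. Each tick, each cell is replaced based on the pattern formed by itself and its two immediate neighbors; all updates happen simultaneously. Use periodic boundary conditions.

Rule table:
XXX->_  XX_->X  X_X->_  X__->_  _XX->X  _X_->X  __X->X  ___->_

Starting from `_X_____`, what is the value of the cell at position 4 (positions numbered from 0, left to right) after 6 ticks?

XX_____
XX____X
_X___XX
_X__XXX
_X_XX_X
_X_XX_X
position 4 holds X

X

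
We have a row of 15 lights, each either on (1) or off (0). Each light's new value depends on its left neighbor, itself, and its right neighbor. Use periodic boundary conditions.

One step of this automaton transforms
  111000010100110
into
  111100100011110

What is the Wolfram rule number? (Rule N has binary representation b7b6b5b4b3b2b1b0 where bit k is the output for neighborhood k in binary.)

position 1: 111 → 1  (bit 7 = 1)
position 2: 110 → 1  (bit 6 = 1)
position 8: 101 → 0  (bit 5 = 0)
position 3: 100 → 1  (bit 4 = 1)
position 0: 011 → 1  (bit 3 = 1)
position 7: 010 → 0  (bit 2 = 0)
position 6: 001 → 1  (bit 1 = 1)
position 4: 000 → 0  (bit 0 = 0)
bits b7..b0 = 11011010 = 218

218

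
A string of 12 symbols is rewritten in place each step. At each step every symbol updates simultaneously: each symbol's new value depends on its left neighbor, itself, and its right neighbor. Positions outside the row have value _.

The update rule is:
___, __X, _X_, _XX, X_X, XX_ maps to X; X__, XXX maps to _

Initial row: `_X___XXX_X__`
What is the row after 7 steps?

XX_XXX_XXX_X
XXXX_XXX_XXX
X__XXX_XXX_X
X_XX_XXX_XXX
XXXXXX_XXX_X
X____XXX_XXX
X_XXXX_XXX_X

X_XXXX_XXX_X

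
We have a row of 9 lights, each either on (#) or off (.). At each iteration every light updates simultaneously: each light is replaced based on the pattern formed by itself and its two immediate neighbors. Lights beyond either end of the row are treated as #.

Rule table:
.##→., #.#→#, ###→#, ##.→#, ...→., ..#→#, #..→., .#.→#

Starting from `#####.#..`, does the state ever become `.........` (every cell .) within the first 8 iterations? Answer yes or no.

no

#######.#
########.
#########
#########  (fixed point — unchanged through iteration 8)
iteration 8 is #########, still not uniform .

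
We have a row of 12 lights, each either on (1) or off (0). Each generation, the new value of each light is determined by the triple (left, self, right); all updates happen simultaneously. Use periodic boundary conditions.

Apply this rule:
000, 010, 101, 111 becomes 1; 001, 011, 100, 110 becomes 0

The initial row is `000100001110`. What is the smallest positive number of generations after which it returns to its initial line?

110101100100
001110000100
100100110101
000100001110

4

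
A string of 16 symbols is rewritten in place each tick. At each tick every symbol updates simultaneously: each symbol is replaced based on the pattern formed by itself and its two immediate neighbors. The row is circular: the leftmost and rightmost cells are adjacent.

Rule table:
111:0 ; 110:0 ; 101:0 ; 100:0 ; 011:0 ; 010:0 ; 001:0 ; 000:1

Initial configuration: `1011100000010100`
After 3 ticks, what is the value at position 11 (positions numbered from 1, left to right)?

0

0000001111000000
1111100000011111
0000001111000000
position 11 holds 0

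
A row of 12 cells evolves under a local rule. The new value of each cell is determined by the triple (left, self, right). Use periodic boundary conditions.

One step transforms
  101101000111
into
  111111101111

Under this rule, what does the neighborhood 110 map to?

At position 0 the neighborhood is 110; the next row has 1 there.

1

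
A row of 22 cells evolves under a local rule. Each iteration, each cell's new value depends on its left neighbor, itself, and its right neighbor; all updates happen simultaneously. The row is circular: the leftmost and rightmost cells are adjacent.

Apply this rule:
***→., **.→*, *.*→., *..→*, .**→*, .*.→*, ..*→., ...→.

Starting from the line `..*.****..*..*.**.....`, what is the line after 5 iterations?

..*.**.**.**.*.*.*.***

iteration 1: ..*.*..**.**.*.***....
iteration 2: ..*.**.**.**.*.*.**...
iteration 3: ..*.**.**.**.*.*.***..
iteration 4: ..*.**.**.**.*.*.*.**.
iteration 5: ..*.**.**.**.*.*.*.***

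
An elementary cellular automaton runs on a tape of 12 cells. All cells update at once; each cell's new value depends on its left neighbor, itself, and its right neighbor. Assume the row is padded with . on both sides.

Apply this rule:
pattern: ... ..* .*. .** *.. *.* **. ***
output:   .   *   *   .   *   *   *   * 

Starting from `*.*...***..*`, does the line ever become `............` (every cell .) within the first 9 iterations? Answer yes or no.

****.*.*****
.******.****
*.******.***
**.******.**
.**.******.*
*.**.*******
**.**.******
.**.**.*****
*.**.**.****
iteration 9 is *.**.**.****, still not uniform .

no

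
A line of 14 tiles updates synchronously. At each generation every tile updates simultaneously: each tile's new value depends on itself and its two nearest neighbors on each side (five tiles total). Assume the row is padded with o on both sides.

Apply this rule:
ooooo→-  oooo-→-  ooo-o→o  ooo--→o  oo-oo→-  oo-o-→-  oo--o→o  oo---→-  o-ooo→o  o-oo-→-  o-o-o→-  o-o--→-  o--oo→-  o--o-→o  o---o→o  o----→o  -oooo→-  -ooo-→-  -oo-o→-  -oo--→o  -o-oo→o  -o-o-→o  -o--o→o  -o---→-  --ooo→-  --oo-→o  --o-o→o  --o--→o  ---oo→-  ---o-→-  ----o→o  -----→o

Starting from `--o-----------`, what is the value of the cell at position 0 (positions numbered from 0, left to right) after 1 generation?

o

generation 1: ooo-ooooooooo-
position 0 holds o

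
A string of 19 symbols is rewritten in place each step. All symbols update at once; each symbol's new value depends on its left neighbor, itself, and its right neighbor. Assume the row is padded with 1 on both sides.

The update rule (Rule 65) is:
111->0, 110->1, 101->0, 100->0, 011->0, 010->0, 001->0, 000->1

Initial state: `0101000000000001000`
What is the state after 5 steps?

0001111111000001010

0000011111111100010
0111000000000101000
0001011111110000010
0100000000010111000
0001111111000001010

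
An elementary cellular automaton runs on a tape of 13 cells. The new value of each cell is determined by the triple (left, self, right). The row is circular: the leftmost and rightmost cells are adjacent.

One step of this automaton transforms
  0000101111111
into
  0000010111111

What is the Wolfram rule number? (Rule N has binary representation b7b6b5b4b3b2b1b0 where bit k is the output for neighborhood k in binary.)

224

position 7: 111 → 1  (bit 7 = 1)
position 12: 110 → 1  (bit 6 = 1)
position 5: 101 → 1  (bit 5 = 1)
position 0: 100 → 0  (bit 4 = 0)
position 6: 011 → 0  (bit 3 = 0)
position 4: 010 → 0  (bit 2 = 0)
position 3: 001 → 0  (bit 1 = 0)
position 1: 000 → 0  (bit 0 = 0)
bits b7..b0 = 11100000 = 224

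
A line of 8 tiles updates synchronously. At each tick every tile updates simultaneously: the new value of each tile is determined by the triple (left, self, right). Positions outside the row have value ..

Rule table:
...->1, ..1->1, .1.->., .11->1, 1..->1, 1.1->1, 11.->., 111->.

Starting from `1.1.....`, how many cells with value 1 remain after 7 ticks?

.1.11111
1.11....
.11.1111
11.11...
1.11.111
.11.11..
11.11.11
count of 1: 6

6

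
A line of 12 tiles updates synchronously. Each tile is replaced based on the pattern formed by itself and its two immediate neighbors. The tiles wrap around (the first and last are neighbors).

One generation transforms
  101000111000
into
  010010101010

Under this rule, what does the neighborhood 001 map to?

0

At position 5 the neighborhood is 001; the next row has 0 there.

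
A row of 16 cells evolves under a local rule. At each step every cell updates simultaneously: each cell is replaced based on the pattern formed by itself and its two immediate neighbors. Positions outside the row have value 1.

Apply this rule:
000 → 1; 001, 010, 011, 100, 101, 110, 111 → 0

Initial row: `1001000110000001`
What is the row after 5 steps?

0000010000111110

0000010000111100
0111000110000000
0000010000111110
0111000110000000  (repeats step 2; period 2)
step 5: 0000010000111110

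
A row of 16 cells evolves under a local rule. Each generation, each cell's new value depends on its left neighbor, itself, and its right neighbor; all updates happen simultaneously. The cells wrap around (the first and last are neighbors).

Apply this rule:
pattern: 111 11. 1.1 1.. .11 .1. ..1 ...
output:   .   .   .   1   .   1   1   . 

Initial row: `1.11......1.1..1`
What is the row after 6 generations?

generation 1: ....1....11.111.
generation 2: ...111..1......1
generation 3: 1.1...1111....11
generation 4: ..11.1....1..1..
generation 5: .1...11..111111.
generation 6: 111.1..11......1

111.1..11......1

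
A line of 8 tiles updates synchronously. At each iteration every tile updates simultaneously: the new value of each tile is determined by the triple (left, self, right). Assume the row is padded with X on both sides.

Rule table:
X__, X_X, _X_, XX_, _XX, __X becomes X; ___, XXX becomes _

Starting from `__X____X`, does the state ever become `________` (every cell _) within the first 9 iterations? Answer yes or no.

XXXX__XX
___XXXX_
X_XX__XX
XXXXXXX_
______XX
X____XX_
XX__XXXX
_XXXX___
XX__XX_X
iteration 9 is XX__XX_X, still not uniform _

no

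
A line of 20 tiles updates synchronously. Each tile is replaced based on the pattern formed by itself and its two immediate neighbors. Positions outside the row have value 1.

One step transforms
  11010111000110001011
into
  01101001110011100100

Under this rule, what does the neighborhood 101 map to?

1

At position 2 the neighborhood is 101; the next row has 1 there.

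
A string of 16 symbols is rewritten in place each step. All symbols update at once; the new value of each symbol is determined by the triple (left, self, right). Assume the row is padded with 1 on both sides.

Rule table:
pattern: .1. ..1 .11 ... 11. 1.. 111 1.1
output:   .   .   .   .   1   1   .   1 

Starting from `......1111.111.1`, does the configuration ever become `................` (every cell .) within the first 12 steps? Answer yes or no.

step 1: 1........11..11.
step 2: 11........11..11
step 3: .11........11...
step 4: 1.11........11..
step 5: 11.11........11.
step 6: .11.11........11
step 7: 1.11.11.........
step 8: 11.11.11........
step 9: .11.11.11.......
step 10: 1.11.11.11......
step 11: 11.11.11.11.....
step 12: .11.11.11.11....
step 12 is .11.11.11.11...., still not uniform .

no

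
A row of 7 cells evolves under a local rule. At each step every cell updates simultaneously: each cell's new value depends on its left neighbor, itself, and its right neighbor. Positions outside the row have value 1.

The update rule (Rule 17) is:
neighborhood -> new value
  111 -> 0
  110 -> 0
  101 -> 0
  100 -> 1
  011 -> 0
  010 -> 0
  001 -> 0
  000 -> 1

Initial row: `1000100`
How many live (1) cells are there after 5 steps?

0110010
0001000
1100110
0010000
1001110
count of 1: 4

4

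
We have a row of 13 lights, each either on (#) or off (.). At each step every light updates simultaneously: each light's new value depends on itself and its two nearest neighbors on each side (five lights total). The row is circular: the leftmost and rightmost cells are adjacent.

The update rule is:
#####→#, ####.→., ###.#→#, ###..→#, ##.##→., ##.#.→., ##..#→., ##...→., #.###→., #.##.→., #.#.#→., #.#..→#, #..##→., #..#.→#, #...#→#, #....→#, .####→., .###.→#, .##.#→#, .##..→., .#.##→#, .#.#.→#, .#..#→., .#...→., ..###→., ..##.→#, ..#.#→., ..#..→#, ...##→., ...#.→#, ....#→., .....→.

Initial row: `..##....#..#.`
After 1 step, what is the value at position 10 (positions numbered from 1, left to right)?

.

#.#..#.##.##.
position 10 holds .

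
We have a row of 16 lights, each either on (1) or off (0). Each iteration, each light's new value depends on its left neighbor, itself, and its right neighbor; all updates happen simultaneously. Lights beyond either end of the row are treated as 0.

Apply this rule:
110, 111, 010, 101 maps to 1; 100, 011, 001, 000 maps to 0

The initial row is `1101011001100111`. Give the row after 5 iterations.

0111101000100011
0011111000100001
0001111000100001
0000111000100001
0000011000100001

0000011000100001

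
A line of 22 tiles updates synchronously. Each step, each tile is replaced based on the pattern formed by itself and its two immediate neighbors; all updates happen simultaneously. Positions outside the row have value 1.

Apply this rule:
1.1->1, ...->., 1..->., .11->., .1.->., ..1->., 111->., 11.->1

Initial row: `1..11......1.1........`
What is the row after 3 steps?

1.....................

1...1.......1.........
1.....................
1.....................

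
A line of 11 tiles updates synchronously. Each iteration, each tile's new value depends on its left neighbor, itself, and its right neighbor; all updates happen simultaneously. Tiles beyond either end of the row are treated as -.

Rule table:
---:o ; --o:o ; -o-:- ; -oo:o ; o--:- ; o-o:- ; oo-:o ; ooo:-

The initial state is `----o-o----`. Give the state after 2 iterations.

oooo----ooo
o--o-oooo-o

o--o-oooo-o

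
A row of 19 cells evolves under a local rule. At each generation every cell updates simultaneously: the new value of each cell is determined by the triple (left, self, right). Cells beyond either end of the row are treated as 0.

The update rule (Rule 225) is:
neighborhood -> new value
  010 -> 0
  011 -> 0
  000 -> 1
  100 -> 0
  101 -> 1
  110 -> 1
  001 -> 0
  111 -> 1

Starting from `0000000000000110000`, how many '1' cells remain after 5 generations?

1111111111110010111
0111111111110001011
0011111111110100101
1001111111111000010
0000111111111011000
count of 1: 11

11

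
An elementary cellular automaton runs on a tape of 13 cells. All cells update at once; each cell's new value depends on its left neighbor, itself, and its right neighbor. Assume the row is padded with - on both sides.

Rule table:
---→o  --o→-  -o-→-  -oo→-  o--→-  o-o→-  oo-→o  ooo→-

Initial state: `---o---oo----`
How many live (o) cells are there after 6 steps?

6

step 1: oo---o--o-ooo
step 2: -o-o--------o
step 3: -----oooooo--
step 4: oooo------o-o
step 5: ---o-oooo----
step 6: oo------o-ooo
count of o: 6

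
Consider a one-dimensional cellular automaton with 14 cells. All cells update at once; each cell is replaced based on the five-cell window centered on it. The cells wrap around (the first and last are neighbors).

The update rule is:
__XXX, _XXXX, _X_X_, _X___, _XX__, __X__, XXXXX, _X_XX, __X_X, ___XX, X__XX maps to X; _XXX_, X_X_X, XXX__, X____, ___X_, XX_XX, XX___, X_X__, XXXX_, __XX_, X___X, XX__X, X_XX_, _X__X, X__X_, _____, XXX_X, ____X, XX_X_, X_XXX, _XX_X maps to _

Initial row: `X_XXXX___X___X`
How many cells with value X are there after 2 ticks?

___X_____XX_X_
___XX___X____X
count of X: 4

4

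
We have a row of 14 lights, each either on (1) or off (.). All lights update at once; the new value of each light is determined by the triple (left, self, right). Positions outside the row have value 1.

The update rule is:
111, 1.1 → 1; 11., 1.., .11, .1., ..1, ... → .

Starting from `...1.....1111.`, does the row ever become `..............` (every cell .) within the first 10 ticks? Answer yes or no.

..........11.1
............1.
.............1
..............
all cells are . at tick 4

yes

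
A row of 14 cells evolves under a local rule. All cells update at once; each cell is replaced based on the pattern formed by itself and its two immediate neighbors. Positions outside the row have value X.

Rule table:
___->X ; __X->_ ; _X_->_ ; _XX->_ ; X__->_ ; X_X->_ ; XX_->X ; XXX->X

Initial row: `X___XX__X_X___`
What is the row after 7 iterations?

X_X__X______X_
X______XXXX___
X_XXXX__XXX_X_
X__XXX___XX___
X___XX_X__X_X_
X_X__X________
X______XXXXXX_

X______XXXXXX_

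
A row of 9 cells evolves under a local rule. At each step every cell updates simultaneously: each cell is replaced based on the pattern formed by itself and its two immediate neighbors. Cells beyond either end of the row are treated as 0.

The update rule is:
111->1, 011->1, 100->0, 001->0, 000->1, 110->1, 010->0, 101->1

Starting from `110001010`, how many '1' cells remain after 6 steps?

8

110100100
111000001
111011100
111111101
111111110
111111110
count of 1: 8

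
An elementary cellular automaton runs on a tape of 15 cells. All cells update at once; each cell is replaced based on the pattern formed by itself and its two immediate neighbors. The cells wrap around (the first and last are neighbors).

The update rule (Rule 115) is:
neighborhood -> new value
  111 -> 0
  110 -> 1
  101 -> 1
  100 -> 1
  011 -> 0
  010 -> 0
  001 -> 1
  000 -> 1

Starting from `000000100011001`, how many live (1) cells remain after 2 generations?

generation 1: 111111011101110
generation 2: 000001100110011
count of 1: 6

6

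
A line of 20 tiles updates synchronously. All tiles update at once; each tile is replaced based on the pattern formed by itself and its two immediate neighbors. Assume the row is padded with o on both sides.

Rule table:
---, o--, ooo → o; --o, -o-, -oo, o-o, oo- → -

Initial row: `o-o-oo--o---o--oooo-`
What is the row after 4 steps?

step 1: ------o--oo--o--oo--
step 2: ooooo--o---o--o---o-
step 3: oooo-o--oo--o--oo---
step 4: ooo---o---o--o---oo-

ooo---o---o--o---oo-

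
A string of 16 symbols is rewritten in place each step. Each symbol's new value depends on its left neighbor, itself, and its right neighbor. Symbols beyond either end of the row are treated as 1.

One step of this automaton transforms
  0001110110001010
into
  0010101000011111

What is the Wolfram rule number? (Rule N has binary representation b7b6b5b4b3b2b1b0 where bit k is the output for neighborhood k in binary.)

166

position 4: 111 → 1  (bit 7 = 1)
position 5: 110 → 0  (bit 6 = 0)
position 6: 101 → 1  (bit 5 = 1)
position 0: 100 → 0  (bit 4 = 0)
position 3: 011 → 0  (bit 3 = 0)
position 12: 010 → 1  (bit 2 = 1)
position 2: 001 → 1  (bit 1 = 1)
position 1: 000 → 0  (bit 0 = 0)
bits b7..b0 = 10100110 = 166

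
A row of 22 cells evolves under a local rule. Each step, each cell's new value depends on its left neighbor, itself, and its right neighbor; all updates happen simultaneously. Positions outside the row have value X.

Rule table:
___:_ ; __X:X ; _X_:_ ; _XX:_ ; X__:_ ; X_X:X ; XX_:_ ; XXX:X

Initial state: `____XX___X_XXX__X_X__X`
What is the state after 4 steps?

step 1: ___X____X_X_X__X_X__X_
step 2: __X____X_X_X__X_X__X_X
step 3: _X____X_X_X__X_X__X_X_
step 4: X____X_X_X__X_X__X_X_X

X____X_X_X__X_X__X_X_X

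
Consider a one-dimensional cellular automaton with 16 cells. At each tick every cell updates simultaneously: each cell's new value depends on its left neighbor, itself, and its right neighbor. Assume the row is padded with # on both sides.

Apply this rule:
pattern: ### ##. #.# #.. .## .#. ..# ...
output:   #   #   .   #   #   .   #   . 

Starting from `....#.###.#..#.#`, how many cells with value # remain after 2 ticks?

15

tick 1: #..#..###..##..#
tick 2: ###.############
count of #: 15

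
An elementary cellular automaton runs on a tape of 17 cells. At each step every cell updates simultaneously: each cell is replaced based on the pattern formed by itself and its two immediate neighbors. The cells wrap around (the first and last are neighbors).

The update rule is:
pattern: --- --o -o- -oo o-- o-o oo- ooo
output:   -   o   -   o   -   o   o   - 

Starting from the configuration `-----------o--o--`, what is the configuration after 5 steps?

step 1: ----------o--o---
step 2: ---------o--o----
step 3: --------o--o-----
step 4: -------o--o------
step 5: ------o--o-------

------o--o-------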